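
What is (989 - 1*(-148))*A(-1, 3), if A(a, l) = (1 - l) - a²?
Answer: -3411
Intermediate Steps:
A(a, l) = 1 - l - a²
(989 - 1*(-148))*A(-1, 3) = (989 - 1*(-148))*(1 - 1*3 - 1*(-1)²) = (989 + 148)*(1 - 3 - 1*1) = 1137*(1 - 3 - 1) = 1137*(-3) = -3411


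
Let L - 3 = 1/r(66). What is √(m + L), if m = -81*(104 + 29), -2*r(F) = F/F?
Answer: 2*I*√2693 ≈ 103.79*I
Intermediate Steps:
r(F) = -½ (r(F) = -F/(2*F) = -½*1 = -½)
L = 1 (L = 3 + 1/(-½) = 3 - 2 = 1)
m = -10773 (m = -81*133 = -10773)
√(m + L) = √(-10773 + 1) = √(-10772) = 2*I*√2693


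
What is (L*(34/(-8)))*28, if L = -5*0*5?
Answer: 0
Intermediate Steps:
L = 0 (L = 0*5 = 0)
(L*(34/(-8)))*28 = (0*(34/(-8)))*28 = (0*(34*(-⅛)))*28 = (0*(-17/4))*28 = 0*28 = 0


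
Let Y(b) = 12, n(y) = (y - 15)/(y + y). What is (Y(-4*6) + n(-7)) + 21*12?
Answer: 1859/7 ≈ 265.57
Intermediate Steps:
n(y) = (-15 + y)/(2*y) (n(y) = (-15 + y)/((2*y)) = (-15 + y)*(1/(2*y)) = (-15 + y)/(2*y))
(Y(-4*6) + n(-7)) + 21*12 = (12 + (½)*(-15 - 7)/(-7)) + 21*12 = (12 + (½)*(-⅐)*(-22)) + 252 = (12 + 11/7) + 252 = 95/7 + 252 = 1859/7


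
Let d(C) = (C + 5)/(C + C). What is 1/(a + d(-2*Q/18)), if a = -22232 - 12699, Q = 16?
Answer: -32/1117821 ≈ -2.8627e-5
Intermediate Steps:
a = -34931
d(C) = (5 + C)/(2*C) (d(C) = (5 + C)/((2*C)) = (5 + C)*(1/(2*C)) = (5 + C)/(2*C))
1/(a + d(-2*Q/18)) = 1/(-34931 + (5 - 32/18)/(2*((-32/18)))) = 1/(-34931 + (5 - 2*8/9)/(2*((-2*8/9)))) = 1/(-34931 + (5 - 16/9)/(2*(-16/9))) = 1/(-34931 + (½)*(-9/16)*(29/9)) = 1/(-34931 - 29/32) = 1/(-1117821/32) = -32/1117821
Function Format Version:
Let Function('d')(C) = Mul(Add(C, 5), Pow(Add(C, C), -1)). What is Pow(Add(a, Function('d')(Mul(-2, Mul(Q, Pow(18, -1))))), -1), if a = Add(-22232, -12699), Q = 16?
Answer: Rational(-32, 1117821) ≈ -2.8627e-5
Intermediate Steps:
a = -34931
Function('d')(C) = Mul(Rational(1, 2), Pow(C, -1), Add(5, C)) (Function('d')(C) = Mul(Add(5, C), Pow(Mul(2, C), -1)) = Mul(Add(5, C), Mul(Rational(1, 2), Pow(C, -1))) = Mul(Rational(1, 2), Pow(C, -1), Add(5, C)))
Pow(Add(a, Function('d')(Mul(-2, Mul(Q, Pow(18, -1))))), -1) = Pow(Add(-34931, Mul(Rational(1, 2), Pow(Mul(-2, Mul(16, Pow(18, -1))), -1), Add(5, Mul(-2, Mul(16, Pow(18, -1)))))), -1) = Pow(Add(-34931, Mul(Rational(1, 2), Pow(Mul(-2, Mul(16, Rational(1, 18))), -1), Add(5, Mul(-2, Mul(16, Rational(1, 18)))))), -1) = Pow(Add(-34931, Mul(Rational(1, 2), Pow(Mul(-2, Rational(8, 9)), -1), Add(5, Mul(-2, Rational(8, 9))))), -1) = Pow(Add(-34931, Mul(Rational(1, 2), Pow(Rational(-16, 9), -1), Add(5, Rational(-16, 9)))), -1) = Pow(Add(-34931, Mul(Rational(1, 2), Rational(-9, 16), Rational(29, 9))), -1) = Pow(Add(-34931, Rational(-29, 32)), -1) = Pow(Rational(-1117821, 32), -1) = Rational(-32, 1117821)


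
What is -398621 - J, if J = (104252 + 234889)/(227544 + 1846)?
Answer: -91440010331/229390 ≈ -3.9862e+5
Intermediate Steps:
J = 339141/229390 ≈ 1.4784
-398621 - J = -398621 - 1*339141/229390 = -398621 - 339141/229390 = -91440010331/229390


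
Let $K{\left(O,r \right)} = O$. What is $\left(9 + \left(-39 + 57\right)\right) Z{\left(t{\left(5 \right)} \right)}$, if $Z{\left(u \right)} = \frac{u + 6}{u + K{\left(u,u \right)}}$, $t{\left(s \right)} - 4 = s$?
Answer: $\frac{45}{2} \approx 22.5$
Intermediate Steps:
$t{\left(s \right)} = 4 + s$
$Z{\left(u \right)} = \frac{6 + u}{2 u}$ ($Z{\left(u \right)} = \frac{u + 6}{u + u} = \frac{6 + u}{2 u}$)
$\left(9 + \left(-39 + 57\right)\right) Z{\left(t{\left(5 \right)} \right)} = \left(9 + \left(-39 + 57\right)\right) \frac{6 + \left(4 + 5\right)}{2 \left(4 + 5\right)} = \left(9 + 18\right) \frac{6 + 9}{2 \cdot 9} = 27 \cdot \frac{1}{2} \cdot \frac{1}{9} \cdot 15 = 27 \cdot \frac{5}{6} = \frac{45}{2}$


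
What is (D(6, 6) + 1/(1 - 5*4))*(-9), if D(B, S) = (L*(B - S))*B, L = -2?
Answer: 9/19 ≈ 0.47368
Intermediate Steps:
D(B, S) = B*(-2*B + 2*S) (D(B, S) = (-2*(B - S))*B = (-2*B + 2*S)*B = B*(-2*B + 2*S))
(D(6, 6) + 1/(1 - 5*4))*(-9) = (2*6*(6 - 1*6) + 1/(1 - 5*4))*(-9) = (2*6*(6 - 6) + 1/(1 - 20))*(-9) = (2*6*0 + 1/(-19))*(-9) = (0 - 1/19)*(-9) = -1/19*(-9) = 9/19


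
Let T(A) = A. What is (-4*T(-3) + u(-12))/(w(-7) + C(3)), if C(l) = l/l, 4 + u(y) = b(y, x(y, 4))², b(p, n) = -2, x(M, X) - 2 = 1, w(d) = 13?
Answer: 6/7 ≈ 0.85714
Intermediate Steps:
x(M, X) = 3 (x(M, X) = 2 + 1 = 3)
u(y) = 0 (u(y) = -4 + (-2)² = -4 + 4 = 0)
C(l) = 1
(-4*T(-3) + u(-12))/(w(-7) + C(3)) = (-4*(-3) + 0)/(13 + 1) = (12 + 0)/14 = 12*(1/14) = 6/7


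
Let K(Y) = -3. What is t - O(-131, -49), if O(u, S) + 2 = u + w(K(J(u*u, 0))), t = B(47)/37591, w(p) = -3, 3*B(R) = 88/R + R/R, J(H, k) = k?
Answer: 240281717/1766777 ≈ 136.00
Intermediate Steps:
B(R) = 1/3 + 88/(3*R) (B(R) = (88/R + R/R)/3 = (88/R + 1)/3 = (1 + 88/R)/3 = 1/3 + 88/(3*R))
t = 45/1766777 (t = ((1/3)*(88 + 47)/47)/37591 = ((1/3)*(1/47)*135)*(1/37591) = (45/47)*(1/37591) = 45/1766777 ≈ 2.5470e-5)
O(u, S) = -5 + u (O(u, S) = -2 + (u - 3) = -2 + (-3 + u) = -5 + u)
t - O(-131, -49) = 45/1766777 - (-5 - 131) = 45/1766777 - 1*(-136) = 45/1766777 + 136 = 240281717/1766777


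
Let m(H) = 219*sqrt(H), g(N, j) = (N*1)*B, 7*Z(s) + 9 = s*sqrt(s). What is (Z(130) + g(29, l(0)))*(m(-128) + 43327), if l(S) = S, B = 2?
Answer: (397 + 130*sqrt(130))*(43327 + 1752*I*sqrt(2))/7 ≈ 1.1632e+7 + 6.6517e+5*I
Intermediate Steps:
Z(s) = -9/7 + s**(3/2)/7 (Z(s) = -9/7 + (s*sqrt(s))/7 = -9/7 + s**(3/2)/7)
g(N, j) = 2*N (g(N, j) = (N*1)*2 = N*2 = 2*N)
(Z(130) + g(29, l(0)))*(m(-128) + 43327) = ((-9/7 + 130**(3/2)/7) + 2*29)*(219*sqrt(-128) + 43327) = ((-9/7 + (130*sqrt(130))/7) + 58)*(219*(8*I*sqrt(2)) + 43327) = ((-9/7 + 130*sqrt(130)/7) + 58)*(1752*I*sqrt(2) + 43327) = (397/7 + 130*sqrt(130)/7)*(43327 + 1752*I*sqrt(2)) = (43327 + 1752*I*sqrt(2))*(397/7 + 130*sqrt(130)/7)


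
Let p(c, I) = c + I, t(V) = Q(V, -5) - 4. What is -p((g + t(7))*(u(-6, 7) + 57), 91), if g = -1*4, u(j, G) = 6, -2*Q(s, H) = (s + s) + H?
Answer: 1393/2 ≈ 696.50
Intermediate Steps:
Q(s, H) = -s - H/2 (Q(s, H) = -((s + s) + H)/2 = -(2*s + H)/2 = -(H + 2*s)/2 = -s - H/2)
t(V) = -3/2 - V (t(V) = (-V - 1/2*(-5)) - 4 = (-V + 5/2) - 4 = (5/2 - V) - 4 = -3/2 - V)
g = -4
p(c, I) = I + c
-p((g + t(7))*(u(-6, 7) + 57), 91) = -(91 + (-4 + (-3/2 - 1*7))*(6 + 57)) = -(91 + (-4 + (-3/2 - 7))*63) = -(91 + (-4 - 17/2)*63) = -(91 - 25/2*63) = -(91 - 1575/2) = -1*(-1393/2) = 1393/2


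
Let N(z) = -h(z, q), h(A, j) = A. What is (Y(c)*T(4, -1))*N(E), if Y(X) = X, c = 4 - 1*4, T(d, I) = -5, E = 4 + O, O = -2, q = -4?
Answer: 0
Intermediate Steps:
E = 2 (E = 4 - 2 = 2)
c = 0 (c = 4 - 4 = 0)
N(z) = -z
(Y(c)*T(4, -1))*N(E) = (0*(-5))*(-1*2) = 0*(-2) = 0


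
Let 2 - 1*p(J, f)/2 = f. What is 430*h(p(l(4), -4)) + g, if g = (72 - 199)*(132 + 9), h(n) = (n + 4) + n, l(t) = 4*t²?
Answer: -5867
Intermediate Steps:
p(J, f) = 4 - 2*f
h(n) = 4 + 2*n (h(n) = (4 + n) + n = 4 + 2*n)
g = -17907 (g = -127*141 = -17907)
430*h(p(l(4), -4)) + g = 430*(4 + 2*(4 - 2*(-4))) - 17907 = 430*(4 + 2*(4 + 8)) - 17907 = 430*(4 + 2*12) - 17907 = 430*(4 + 24) - 17907 = 430*28 - 17907 = 12040 - 17907 = -5867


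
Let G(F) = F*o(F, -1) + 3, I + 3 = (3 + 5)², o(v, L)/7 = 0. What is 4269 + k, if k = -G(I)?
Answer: 4266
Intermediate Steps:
o(v, L) = 0 (o(v, L) = 7*0 = 0)
I = 61 (I = -3 + (3 + 5)² = -3 + 8² = -3 + 64 = 61)
G(F) = 3 (G(F) = F*0 + 3 = 0 + 3 = 3)
k = -3 (k = -1*3 = -3)
4269 + k = 4269 - 3 = 4266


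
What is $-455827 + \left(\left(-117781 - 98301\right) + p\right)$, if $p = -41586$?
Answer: $-713495$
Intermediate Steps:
$-455827 + \left(\left(-117781 - 98301\right) + p\right) = -455827 - 257668 = -713495$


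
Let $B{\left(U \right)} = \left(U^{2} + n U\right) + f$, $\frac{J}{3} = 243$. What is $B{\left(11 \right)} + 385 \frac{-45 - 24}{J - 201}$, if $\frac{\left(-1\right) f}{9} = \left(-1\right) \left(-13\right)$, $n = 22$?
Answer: $\frac{3131}{16} \approx 195.69$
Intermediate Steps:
$J = 729$ ($J = 3 \cdot 243 = 729$)
$f = -117$ ($f = - 9 \left(\left(-1\right) \left(-13\right)\right) = \left(-9\right) 13 = -117$)
$B{\left(U \right)} = -117 + U^{2} + 22 U$ ($B{\left(U \right)} = \left(U^{2} + 22 U\right) - 117 = -117 + U^{2} + 22 U$)
$B{\left(11 \right)} + 385 \frac{-45 - 24}{J - 201} = \left(-117 + 11^{2} + 22 \cdot 11\right) + 385 \frac{-45 - 24}{729 - 201} = \left(-117 + 121 + 242\right) + 385 \left(- \frac{69}{528}\right) = 246 + 385 \left(\left(-69\right) \frac{1}{528}\right) = 246 + 385 \left(- \frac{23}{176}\right) = 246 - \frac{805}{16} = \frac{3131}{16}$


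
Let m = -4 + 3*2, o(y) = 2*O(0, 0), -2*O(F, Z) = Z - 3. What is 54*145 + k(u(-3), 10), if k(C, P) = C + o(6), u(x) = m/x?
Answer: 23497/3 ≈ 7832.3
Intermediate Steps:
O(F, Z) = 3/2 - Z/2 (O(F, Z) = -(Z - 3)/2 = -(-3 + Z)/2 = 3/2 - Z/2)
o(y) = 3 (o(y) = 2*(3/2 - 1/2*0) = 2*(3/2 + 0) = 2*(3/2) = 3)
m = 2 (m = -4 + 6 = 2)
u(x) = 2/x
k(C, P) = 3 + C (k(C, P) = C + 3 = 3 + C)
54*145 + k(u(-3), 10) = 54*145 + (3 + 2/(-3)) = 7830 + (3 + 2*(-1/3)) = 7830 + (3 - 2/3) = 7830 + 7/3 = 23497/3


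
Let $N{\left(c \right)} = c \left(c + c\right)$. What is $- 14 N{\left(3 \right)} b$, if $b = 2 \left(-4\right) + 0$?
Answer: $2016$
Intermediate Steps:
$N{\left(c \right)} = 2 c^{2}$ ($N{\left(c \right)} = c 2 c = 2 c^{2}$)
$b = -8$ ($b = -8 + 0 = -8$)
$- 14 N{\left(3 \right)} b = - 14 \cdot 2 \cdot 3^{2} \left(-8\right) = - 14 \cdot 2 \cdot 9 \left(-8\right) = \left(-14\right) 18 \left(-8\right) = \left(-252\right) \left(-8\right) = 2016$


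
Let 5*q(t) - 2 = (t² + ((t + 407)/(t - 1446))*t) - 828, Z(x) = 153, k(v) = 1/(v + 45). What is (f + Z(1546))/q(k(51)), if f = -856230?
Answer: 5475978029030400/1056721139233 ≈ 5182.0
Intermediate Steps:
k(v) = 1/(45 + v)
q(t) = -826/5 + t²/5 + t*(407 + t)/(5*(-1446 + t)) (q(t) = ⅖ + ((t² + ((t + 407)/(t - 1446))*t) - 828)/5 = ⅖ + ((t² + ((407 + t)/(-1446 + t))*t) - 828)/5 = ⅖ + ((t² + t*(407 + t)/(-1446 + t)) - 828)/5 = ⅖ + (-828 + t² + t*(407 + t)/(-1446 + t))/5 = ⅖ + (-828/5 + t²/5 + t*(407 + t)/(5*(-1446 + t))) = -826/5 + t²/5 + t*(407 + t)/(5*(-1446 + t)))
(f + Z(1546))/q(k(51)) = (-856230 + 153)/(((1194396 + (1/(45 + 51))³ - 1445/(45 + 51)² - 419/(45 + 51))/(5*(-1446 + 1/(45 + 51))))) = -856077*5*(-1446 + 1/96)/(1194396 + (1/96)³ - 1445*(1/96)² - 419/96) = -856077*5*(-1446 + 1/96)/(1194396 + (1/96)³ - 1445*(1/96)² - 419*1/96) = -856077*(-694075/(96*(1194396 + 1/884736 - 1445*1/9216 - 419/96))) = -856077*(-694075/(96*(1194396 + 1/884736 - 1445/9216 - 419/96))) = -856077/((⅕)*(-96/138815)*(1056721139233/884736)) = -856077/(-1056721139233/6396595200) = -856077*(-6396595200/1056721139233) = 5475978029030400/1056721139233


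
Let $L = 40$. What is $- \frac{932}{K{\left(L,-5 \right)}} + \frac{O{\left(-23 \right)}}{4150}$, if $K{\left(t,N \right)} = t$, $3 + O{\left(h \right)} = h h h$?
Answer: $- \frac{21773}{830} \approx -26.233$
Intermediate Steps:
$O{\left(h \right)} = -3 + h^{3}$ ($O{\left(h \right)} = -3 + h h h = -3 + h^{2} h = -3 + h^{3}$)
$- \frac{932}{K{\left(L,-5 \right)}} + \frac{O{\left(-23 \right)}}{4150} = - \frac{932}{40} + \frac{-3 + \left(-23\right)^{3}}{4150} = \left(-932\right) \frac{1}{40} + \left(-3 - 12167\right) \frac{1}{4150} = - \frac{233}{10} - \frac{1217}{415} = - \frac{21773}{830}$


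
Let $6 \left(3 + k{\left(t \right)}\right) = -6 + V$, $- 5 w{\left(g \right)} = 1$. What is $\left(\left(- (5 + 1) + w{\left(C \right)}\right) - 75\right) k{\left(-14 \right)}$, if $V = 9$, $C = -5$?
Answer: $203$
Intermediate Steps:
$w{\left(g \right)} = - \frac{1}{5}$ ($w{\left(g \right)} = \left(- \frac{1}{5}\right) 1 = - \frac{1}{5}$)
$k{\left(t \right)} = - \frac{5}{2}$ ($k{\left(t \right)} = -3 + \frac{-6 + 9}{6} = -3 + \frac{1}{6} \cdot 3 = -3 + \frac{1}{2} = - \frac{5}{2}$)
$\left(\left(- (5 + 1) + w{\left(C \right)}\right) - 75\right) k{\left(-14 \right)} = \left(\left(- (5 + 1) - \frac{1}{5}\right) - 75\right) \left(- \frac{5}{2}\right) = \left(\left(\left(-1\right) 6 - \frac{1}{5}\right) - 75\right) \left(- \frac{5}{2}\right) = \left(\left(-6 - \frac{1}{5}\right) - 75\right) \left(- \frac{5}{2}\right) = \left(- \frac{31}{5} - 75\right) \left(- \frac{5}{2}\right) = \left(- \frac{406}{5}\right) \left(- \frac{5}{2}\right) = 203$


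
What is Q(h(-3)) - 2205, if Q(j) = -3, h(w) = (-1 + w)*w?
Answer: -2208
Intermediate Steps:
h(w) = w*(-1 + w)
Q(h(-3)) - 2205 = -3 - 2205 = -2208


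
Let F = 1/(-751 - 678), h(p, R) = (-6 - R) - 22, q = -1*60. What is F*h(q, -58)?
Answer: -30/1429 ≈ -0.020994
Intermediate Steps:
q = -60
h(p, R) = -28 - R
F = -1/1429 (F = 1/(-1429) = -1/1429 ≈ -0.00069979)
F*h(q, -58) = -(-28 - 1*(-58))/1429 = -(-28 + 58)/1429 = -1/1429*30 = -30/1429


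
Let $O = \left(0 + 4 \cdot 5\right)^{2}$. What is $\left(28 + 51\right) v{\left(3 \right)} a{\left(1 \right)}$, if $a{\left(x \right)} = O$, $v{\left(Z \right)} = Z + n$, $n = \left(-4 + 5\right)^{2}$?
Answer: $126400$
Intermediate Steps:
$n = 1$ ($n = 1^{2} = 1$)
$v{\left(Z \right)} = 1 + Z$ ($v{\left(Z \right)} = Z + 1 = 1 + Z$)
$O = 400$ ($O = \left(0 + 20\right)^{2} = 20^{2} = 400$)
$a{\left(x \right)} = 400$
$\left(28 + 51\right) v{\left(3 \right)} a{\left(1 \right)} = \left(28 + 51\right) \left(1 + 3\right) 400 = 79 \cdot 4 \cdot 400 = 316 \cdot 400 = 126400$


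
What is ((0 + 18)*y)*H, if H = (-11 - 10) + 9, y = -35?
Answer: 7560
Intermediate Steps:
H = -12 (H = -21 + 9 = -12)
((0 + 18)*y)*H = ((0 + 18)*(-35))*(-12) = (18*(-35))*(-12) = -630*(-12) = 7560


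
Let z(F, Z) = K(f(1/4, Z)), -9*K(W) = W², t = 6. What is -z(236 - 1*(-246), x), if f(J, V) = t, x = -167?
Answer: 4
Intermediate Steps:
f(J, V) = 6
K(W) = -W²/9
z(F, Z) = -4 (z(F, Z) = -⅑*6² = -⅑*36 = -4)
-z(236 - 1*(-246), x) = -1*(-4) = 4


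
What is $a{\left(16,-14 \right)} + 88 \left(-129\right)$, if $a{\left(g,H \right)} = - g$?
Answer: $-11368$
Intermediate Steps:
$a{\left(16,-14 \right)} + 88 \left(-129\right) = \left(-1\right) 16 + 88 \left(-129\right) = -16 - 11352 = -11368$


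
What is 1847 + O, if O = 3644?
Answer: 5491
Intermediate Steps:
1847 + O = 1847 + 3644 = 5491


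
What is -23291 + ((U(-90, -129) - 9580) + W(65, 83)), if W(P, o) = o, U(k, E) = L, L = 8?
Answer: -32780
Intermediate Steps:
U(k, E) = 8
-23291 + ((U(-90, -129) - 9580) + W(65, 83)) = -23291 + ((8 - 9580) + 83) = -23291 + (-9572 + 83) = -23291 - 9489 = -32780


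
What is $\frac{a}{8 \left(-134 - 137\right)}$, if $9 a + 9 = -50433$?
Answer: $\frac{8407}{3252} \approx 2.5852$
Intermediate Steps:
$a = - \frac{16814}{3}$ ($a = -1 + \frac{1}{9} \left(-50433\right) = -1 - \frac{16811}{3} = - \frac{16814}{3} \approx -5604.7$)
$\frac{a}{8 \left(-134 - 137\right)} = - \frac{16814}{3 \cdot 8 \left(-134 - 137\right)} = - \frac{16814}{3 \cdot 8 \left(-271\right)} = - \frac{16814}{3 \left(-2168\right)} = \left(- \frac{16814}{3}\right) \left(- \frac{1}{2168}\right) = \frac{8407}{3252}$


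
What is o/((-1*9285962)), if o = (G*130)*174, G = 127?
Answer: -1436370/4642981 ≈ -0.30936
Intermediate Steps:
o = 2872740 (o = (127*130)*174 = 16510*174 = 2872740)
o/((-1*9285962)) = 2872740/((-1*9285962)) = 2872740/(-9285962) = 2872740*(-1/9285962) = -1436370/4642981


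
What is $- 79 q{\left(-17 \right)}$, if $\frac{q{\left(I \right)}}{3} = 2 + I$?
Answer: $3555$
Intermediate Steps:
$q{\left(I \right)} = 6 + 3 I$ ($q{\left(I \right)} = 3 \left(2 + I\right) = 6 + 3 I$)
$- 79 q{\left(-17 \right)} = - 79 \left(6 + 3 \left(-17\right)\right) = - 79 \left(6 - 51\right) = \left(-79\right) \left(-45\right) = 3555$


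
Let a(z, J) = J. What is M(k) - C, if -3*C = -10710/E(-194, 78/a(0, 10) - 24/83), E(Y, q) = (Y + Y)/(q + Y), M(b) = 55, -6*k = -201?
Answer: -26743691/16102 ≈ -1660.9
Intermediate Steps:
k = 67/2 (k = -1/6*(-201) = 67/2 ≈ 33.500)
E(Y, q) = 2*Y/(Y + q) (E(Y, q) = (2*Y)/(Y + q) = 2*Y/(Y + q))
C = 27629301/16102 (C = -(-3570)/(2*(-194)/(-194 + (78/10 - 24/83))) = -(-3570)/(2*(-194)/(-194 + (78*(1/10) - 24*1/83))) = -(-3570)/(2*(-194)/(-194 + (39/5 - 24/83))) = -(-3570)/(2*(-194)/(-194 + 3117/415)) = -(-3570)/(2*(-194)/(-77393/415)) = -(-3570)/(2*(-194)*(-415/77393)) = -(-3570)/161020/77393 = -(-3570)*77393/161020 = -1/3*(-82887903/16102) = 27629301/16102 ≈ 1715.9)
M(k) - C = 55 - 1*27629301/16102 = 55 - 27629301/16102 = -26743691/16102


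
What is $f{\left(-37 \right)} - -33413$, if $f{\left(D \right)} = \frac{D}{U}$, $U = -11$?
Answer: $\frac{367580}{11} \approx 33416.0$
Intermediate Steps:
$f{\left(D \right)} = - \frac{D}{11}$ ($f{\left(D \right)} = \frac{D}{-11} = D \left(- \frac{1}{11}\right) = - \frac{D}{11}$)
$f{\left(-37 \right)} - -33413 = \left(- \frac{1}{11}\right) \left(-37\right) - -33413 = \frac{37}{11} + 33413 = \frac{367580}{11}$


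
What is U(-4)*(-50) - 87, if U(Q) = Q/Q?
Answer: -137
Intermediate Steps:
U(Q) = 1
U(-4)*(-50) - 87 = 1*(-50) - 87 = -50 - 87 = -137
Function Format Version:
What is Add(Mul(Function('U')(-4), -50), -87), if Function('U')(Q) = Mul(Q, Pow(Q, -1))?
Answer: -137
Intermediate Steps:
Function('U')(Q) = 1
Add(Mul(Function('U')(-4), -50), -87) = Add(Mul(1, -50), -87) = Add(-50, -87) = -137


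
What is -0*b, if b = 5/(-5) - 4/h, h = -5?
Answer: 0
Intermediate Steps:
b = -⅕ (b = 5/(-5) - 4/(-5) = 5*(-⅕) - 4*(-⅕) = -1 + ⅘ = -⅕ ≈ -0.20000)
-0*b = -0*(-1)/5 = -1857*0 = 0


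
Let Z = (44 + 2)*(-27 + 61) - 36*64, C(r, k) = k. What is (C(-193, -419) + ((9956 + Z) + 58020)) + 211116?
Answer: 277933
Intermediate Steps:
Z = -740 (Z = 46*34 - 2304 = 1564 - 2304 = -740)
(C(-193, -419) + ((9956 + Z) + 58020)) + 211116 = (-419 + ((9956 - 740) + 58020)) + 211116 = (-419 + (9216 + 58020)) + 211116 = (-419 + 67236) + 211116 = 66817 + 211116 = 277933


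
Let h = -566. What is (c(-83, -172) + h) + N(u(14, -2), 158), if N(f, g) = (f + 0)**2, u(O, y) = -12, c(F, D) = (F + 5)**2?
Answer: 5662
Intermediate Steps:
c(F, D) = (5 + F)**2
N(f, g) = f**2
(c(-83, -172) + h) + N(u(14, -2), 158) = ((5 - 83)**2 - 566) + (-12)**2 = ((-78)**2 - 566) + 144 = (6084 - 566) + 144 = 5518 + 144 = 5662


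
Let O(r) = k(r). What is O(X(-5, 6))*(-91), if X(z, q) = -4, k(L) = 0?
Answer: 0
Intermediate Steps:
O(r) = 0
O(X(-5, 6))*(-91) = 0*(-91) = 0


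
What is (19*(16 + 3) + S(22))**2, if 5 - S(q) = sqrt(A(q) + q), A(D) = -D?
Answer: 133956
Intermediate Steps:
S(q) = 5 (S(q) = 5 - sqrt(-q + q) = 5 - sqrt(0) = 5 - 1*0 = 5 + 0 = 5)
(19*(16 + 3) + S(22))**2 = (19*(16 + 3) + 5)**2 = (19*19 + 5)**2 = (361 + 5)**2 = 366**2 = 133956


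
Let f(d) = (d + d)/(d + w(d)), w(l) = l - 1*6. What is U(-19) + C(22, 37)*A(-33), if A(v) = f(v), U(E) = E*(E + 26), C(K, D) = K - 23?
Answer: -1607/12 ≈ -133.92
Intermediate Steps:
C(K, D) = -23 + K
w(l) = -6 + l (w(l) = l - 6 = -6 + l)
U(E) = E*(26 + E)
f(d) = 2*d/(-6 + 2*d) (f(d) = (d + d)/(d + (-6 + d)) = (2*d)/(-6 + 2*d) = 2*d/(-6 + 2*d))
A(v) = v/(-3 + v)
U(-19) + C(22, 37)*A(-33) = -19*(26 - 19) + (-23 + 22)*(-33/(-3 - 33)) = -19*7 - (-33)/(-36) = -133 - (-33)*(-1)/36 = -133 - 1*11/12 = -133 - 11/12 = -1607/12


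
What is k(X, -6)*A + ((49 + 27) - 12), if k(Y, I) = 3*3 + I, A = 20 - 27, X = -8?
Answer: 43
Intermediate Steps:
A = -7
k(Y, I) = 9 + I
k(X, -6)*A + ((49 + 27) - 12) = (9 - 6)*(-7) + ((49 + 27) - 12) = 3*(-7) + (76 - 12) = -21 + 64 = 43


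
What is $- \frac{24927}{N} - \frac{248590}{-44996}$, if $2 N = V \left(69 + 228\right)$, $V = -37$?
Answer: $\frac{829164349}{82410174} \approx 10.061$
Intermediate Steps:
$N = - \frac{10989}{2}$ ($N = \frac{\left(-37\right) \left(69 + 228\right)}{2} = \frac{\left(-37\right) 297}{2} = \frac{1}{2} \left(-10989\right) = - \frac{10989}{2} \approx -5494.5$)
$- \frac{24927}{N} - \frac{248590}{-44996} = - \frac{24927}{- \frac{10989}{2}} - \frac{248590}{-44996} = \left(-24927\right) \left(- \frac{2}{10989}\right) - - \frac{124295}{22498} = \frac{16618}{3663} + \frac{124295}{22498} = \frac{829164349}{82410174}$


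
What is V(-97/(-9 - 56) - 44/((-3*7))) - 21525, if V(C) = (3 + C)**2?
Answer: -40025062061/1863225 ≈ -21482.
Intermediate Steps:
V(-97/(-9 - 56) - 44/((-3*7))) - 21525 = (3 + (-97/(-9 - 56) - 44/((-3*7))))**2 - 21525 = (3 + (-97/(-65) - 44/(-21)))**2 - 21525 = (3 + (-97*(-1/65) - 44*(-1/21)))**2 - 21525 = (3 + (97/65 + 44/21))**2 - 21525 = (3 + 4897/1365)**2 - 21525 = (8992/1365)**2 - 21525 = 80856064/1863225 - 21525 = -40025062061/1863225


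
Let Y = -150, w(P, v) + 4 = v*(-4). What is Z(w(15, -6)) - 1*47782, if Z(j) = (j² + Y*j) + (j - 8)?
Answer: -50370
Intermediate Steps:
w(P, v) = -4 - 4*v (w(P, v) = -4 + v*(-4) = -4 - 4*v)
Z(j) = -8 + j² - 149*j (Z(j) = (j² - 150*j) + (j - 8) = (j² - 150*j) + (-8 + j) = -8 + j² - 149*j)
Z(w(15, -6)) - 1*47782 = (-8 + (-4 - 4*(-6))² - 149*(-4 - 4*(-6))) - 1*47782 = (-8 + (-4 + 24)² - 149*(-4 + 24)) - 47782 = (-8 + 20² - 149*20) - 47782 = (-8 + 400 - 2980) - 47782 = -2588 - 47782 = -50370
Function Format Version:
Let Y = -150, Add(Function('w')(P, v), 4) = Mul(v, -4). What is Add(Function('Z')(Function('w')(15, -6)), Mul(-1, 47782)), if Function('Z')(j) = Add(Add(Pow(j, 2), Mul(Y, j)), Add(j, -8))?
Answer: -50370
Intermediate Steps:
Function('w')(P, v) = Add(-4, Mul(-4, v)) (Function('w')(P, v) = Add(-4, Mul(v, -4)) = Add(-4, Mul(-4, v)))
Function('Z')(j) = Add(-8, Pow(j, 2), Mul(-149, j)) (Function('Z')(j) = Add(Add(Pow(j, 2), Mul(-150, j)), Add(j, -8)) = Add(Add(Pow(j, 2), Mul(-150, j)), Add(-8, j)) = Add(-8, Pow(j, 2), Mul(-149, j)))
Add(Function('Z')(Function('w')(15, -6)), Mul(-1, 47782)) = Add(Add(-8, Pow(Add(-4, Mul(-4, -6)), 2), Mul(-149, Add(-4, Mul(-4, -6)))), Mul(-1, 47782)) = Add(Add(-8, Pow(Add(-4, 24), 2), Mul(-149, Add(-4, 24))), -47782) = Add(Add(-8, Pow(20, 2), Mul(-149, 20)), -47782) = Add(Add(-8, 400, -2980), -47782) = Add(-2588, -47782) = -50370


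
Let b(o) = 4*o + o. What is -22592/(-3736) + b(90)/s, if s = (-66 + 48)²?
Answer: 62507/8406 ≈ 7.4360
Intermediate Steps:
b(o) = 5*o
s = 324 (s = (-18)² = 324)
-22592/(-3736) + b(90)/s = -22592/(-3736) + (5*90)/324 = -22592*(-1/3736) + 450*(1/324) = 2824/467 + 25/18 = 62507/8406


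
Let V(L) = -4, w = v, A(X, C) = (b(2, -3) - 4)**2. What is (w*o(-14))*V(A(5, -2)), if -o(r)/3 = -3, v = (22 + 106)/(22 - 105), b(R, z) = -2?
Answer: 4608/83 ≈ 55.518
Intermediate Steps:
A(X, C) = 36 (A(X, C) = (-2 - 4)**2 = (-6)**2 = 36)
v = -128/83 (v = 128/(-83) = 128*(-1/83) = -128/83 ≈ -1.5422)
w = -128/83 ≈ -1.5422
o(r) = 9 (o(r) = -3*(-3) = 9)
(w*o(-14))*V(A(5, -2)) = -128/83*9*(-4) = -1152/83*(-4) = 4608/83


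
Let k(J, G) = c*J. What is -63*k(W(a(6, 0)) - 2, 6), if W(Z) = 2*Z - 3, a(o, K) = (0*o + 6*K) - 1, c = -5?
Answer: -2205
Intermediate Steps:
a(o, K) = -1 + 6*K (a(o, K) = (0 + 6*K) - 1 = 6*K - 1 = -1 + 6*K)
W(Z) = -3 + 2*Z
k(J, G) = -5*J
-63*k(W(a(6, 0)) - 2, 6) = -(-315)*((-3 + 2*(-1 + 6*0)) - 2) = -(-315)*((-3 + 2*(-1 + 0)) - 2) = -(-315)*((-3 + 2*(-1)) - 2) = -(-315)*((-3 - 2) - 2) = -(-315)*(-5 - 2) = -(-315)*(-7) = -63*35 = -2205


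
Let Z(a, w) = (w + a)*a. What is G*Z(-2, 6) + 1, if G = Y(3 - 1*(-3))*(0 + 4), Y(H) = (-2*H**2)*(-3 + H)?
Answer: 6913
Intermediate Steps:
Z(a, w) = a*(a + w) (Z(a, w) = (a + w)*a = a*(a + w))
Y(H) = -2*H**2*(-3 + H)
G = -864 (G = (2*(3 - 1*(-3))**2*(3 - (3 - 1*(-3))))*(0 + 4) = (2*(3 + 3)**2*(3 - (3 + 3)))*4 = (2*6**2*(3 - 1*6))*4 = (2*36*(3 - 6))*4 = (2*36*(-3))*4 = -216*4 = -864)
G*Z(-2, 6) + 1 = -(-1728)*(-2 + 6) + 1 = -(-1728)*4 + 1 = -864*(-8) + 1 = 6912 + 1 = 6913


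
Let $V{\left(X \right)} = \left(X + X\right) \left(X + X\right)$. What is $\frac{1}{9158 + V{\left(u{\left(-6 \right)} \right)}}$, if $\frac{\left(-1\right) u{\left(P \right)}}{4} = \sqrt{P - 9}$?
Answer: $\frac{1}{8198} \approx 0.00012198$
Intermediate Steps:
$u{\left(P \right)} = - 4 \sqrt{-9 + P}$ ($u{\left(P \right)} = - 4 \sqrt{P - 9} = - 4 \sqrt{-9 + P}$)
$V{\left(X \right)} = 4 X^{2}$ ($V{\left(X \right)} = 2 X 2 X = 4 X^{2}$)
$\frac{1}{9158 + V{\left(u{\left(-6 \right)} \right)}} = \frac{1}{9158 + 4 \left(- 4 \sqrt{-9 - 6}\right)^{2}} = \frac{1}{9158 + 4 \left(- 4 \sqrt{-15}\right)^{2}} = \frac{1}{9158 + 4 \left(- 4 i \sqrt{15}\right)^{2}} = \frac{1}{9158 + 4 \left(-240\right)} = \frac{1}{9158 - 960} = \frac{1}{8198}$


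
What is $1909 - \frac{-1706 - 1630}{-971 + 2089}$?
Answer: $\frac{1068799}{559} \approx 1912.0$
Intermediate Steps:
$1909 - \frac{-1706 - 1630}{-971 + 2089} = 1909 - - \frac{3336}{1118} = 1909 - \left(-3336\right) \frac{1}{1118} = 1909 - - \frac{1668}{559} = 1909 + \frac{1668}{559} = \frac{1068799}{559}$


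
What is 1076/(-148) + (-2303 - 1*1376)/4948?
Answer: -1467135/183076 ≈ -8.0138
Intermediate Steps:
1076/(-148) + (-2303 - 1*1376)/4948 = 1076*(-1/148) + (-2303 - 1376)*(1/4948) = -269/37 - 3679*1/4948 = -269/37 - 3679/4948 = -1467135/183076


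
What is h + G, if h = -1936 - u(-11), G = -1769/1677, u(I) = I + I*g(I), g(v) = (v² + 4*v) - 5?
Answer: -1901810/1677 ≈ -1134.1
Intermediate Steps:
g(v) = -5 + v² + 4*v
u(I) = I + I*(-5 + I² + 4*I)
G = -1769/1677 (G = -1769*1/1677 = -1769/1677 ≈ -1.0549)
h = -1133 (h = -1936 - (-11)*(-4 + (-11)² + 4*(-11)) = -1936 - (-11)*(-4 + 121 - 44) = -1936 - (-11)*73 = -1936 - 1*(-803) = -1936 + 803 = -1133)
h + G = -1133 - 1769/1677 = -1901810/1677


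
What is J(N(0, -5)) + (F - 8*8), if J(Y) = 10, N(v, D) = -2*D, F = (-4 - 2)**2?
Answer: -18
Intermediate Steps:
F = 36 (F = (-6)**2 = 36)
J(N(0, -5)) + (F - 8*8) = 10 + (36 - 8*8) = 10 + (36 - 64) = 10 - 28 = -18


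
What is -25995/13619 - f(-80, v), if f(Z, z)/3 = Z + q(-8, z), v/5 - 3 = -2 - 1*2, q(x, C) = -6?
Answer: 3487707/13619 ≈ 256.09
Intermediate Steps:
v = -5 (v = 15 + 5*(-2 - 1*2) = 15 + 5*(-2 - 2) = 15 + 5*(-4) = 15 - 20 = -5)
f(Z, z) = -18 + 3*Z (f(Z, z) = 3*(Z - 6) = 3*(-6 + Z) = -18 + 3*Z)
-25995/13619 - f(-80, v) = -25995/13619 - (-18 + 3*(-80)) = -25995*1/13619 - (-18 - 240) = -25995/13619 - 1*(-258) = -25995/13619 + 258 = 3487707/13619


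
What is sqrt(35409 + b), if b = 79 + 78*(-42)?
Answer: 2*sqrt(8053) ≈ 179.48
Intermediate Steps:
b = -3197 (b = 79 - 3276 = -3197)
sqrt(35409 + b) = sqrt(35409 - 3197) = sqrt(32212) = 2*sqrt(8053)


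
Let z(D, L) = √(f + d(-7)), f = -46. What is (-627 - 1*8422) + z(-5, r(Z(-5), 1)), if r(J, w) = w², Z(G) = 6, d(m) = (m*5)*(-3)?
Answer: -9049 + √59 ≈ -9041.3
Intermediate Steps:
d(m) = -15*m (d(m) = (5*m)*(-3) = -15*m)
z(D, L) = √59 (z(D, L) = √(-46 - 15*(-7)) = √(-46 + 105) = √59)
(-627 - 1*8422) + z(-5, r(Z(-5), 1)) = (-627 - 1*8422) + √59 = (-627 - 8422) + √59 = -9049 + √59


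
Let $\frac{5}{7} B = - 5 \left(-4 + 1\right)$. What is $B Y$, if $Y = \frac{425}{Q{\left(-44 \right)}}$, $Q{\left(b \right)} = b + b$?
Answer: $- \frac{8925}{88} \approx -101.42$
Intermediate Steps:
$Q{\left(b \right)} = 2 b$
$Y = - \frac{425}{88}$ ($Y = \frac{425}{2 \left(-44\right)} = \frac{425}{-88} = 425 \left(- \frac{1}{88}\right) = - \frac{425}{88} \approx -4.8295$)
$B = 21$ ($B = \frac{7 \left(- 5 \left(-4 + 1\right)\right)}{5} = \frac{7 \left(\left(-5\right) \left(-3\right)\right)}{5} = \frac{7}{5} \cdot 15 = 21$)
$B Y = 21 \left(- \frac{425}{88}\right) = - \frac{8925}{88}$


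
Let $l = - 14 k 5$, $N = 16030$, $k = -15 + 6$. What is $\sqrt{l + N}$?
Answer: $14 \sqrt{85} \approx 129.07$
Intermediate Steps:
$k = -9$
$l = 630$ ($l = \left(-14\right) \left(-9\right) 5 = 126 \cdot 5 = 630$)
$\sqrt{l + N} = \sqrt{630 + 16030} = \sqrt{16660} = 14 \sqrt{85}$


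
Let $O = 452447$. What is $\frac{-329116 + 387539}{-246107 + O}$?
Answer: $\frac{58423}{206340} \approx 0.28314$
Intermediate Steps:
$\frac{-329116 + 387539}{-246107 + O} = \frac{-329116 + 387539}{-246107 + 452447} = \frac{58423}{206340}$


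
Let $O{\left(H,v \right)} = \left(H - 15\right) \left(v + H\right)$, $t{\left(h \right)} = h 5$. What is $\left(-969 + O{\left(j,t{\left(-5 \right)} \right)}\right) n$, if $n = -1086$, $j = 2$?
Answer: $727620$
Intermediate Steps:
$t{\left(h \right)} = 5 h$
$O{\left(H,v \right)} = \left(-15 + H\right) \left(H + v\right)$
$\left(-969 + O{\left(j,t{\left(-5 \right)} \right)}\right) n = \left(-969 + \left(2^{2} - 30 - 15 \cdot 5 \left(-5\right) + 2 \cdot 5 \left(-5\right)\right)\right) \left(-1086\right) = \left(-969 + \left(4 - 30 - -375 + 2 \left(-25\right)\right)\right) \left(-1086\right) = \left(-969 + \left(4 - 30 + 375 - 50\right)\right) \left(-1086\right) = \left(-969 + 299\right) \left(-1086\right) = \left(-670\right) \left(-1086\right) = 727620$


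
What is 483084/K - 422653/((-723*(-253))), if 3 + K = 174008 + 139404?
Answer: -4008910171/5211678261 ≈ -0.76922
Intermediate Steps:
K = 313409 (K = -3 + (174008 + 139404) = -3 + 313412 = 313409)
483084/K - 422653/((-723*(-253))) = 483084/313409 - 422653/((-723*(-253))) = 483084*(1/313409) - 422653/182919 = 483084/313409 - 422653*1/182919 = 483084/313409 - 38423/16629 = -4008910171/5211678261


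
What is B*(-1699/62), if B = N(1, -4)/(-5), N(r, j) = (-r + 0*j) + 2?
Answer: 1699/310 ≈ 5.4806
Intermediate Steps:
N(r, j) = 2 - r (N(r, j) = (-r + 0) + 2 = -r + 2 = 2 - r)
B = -1/5 (B = (2 - 1*1)/(-5) = (2 - 1)*(-1/5) = 1*(-1/5) = -1/5 ≈ -0.20000)
B*(-1699/62) = -(-1699)/(5*62) = -1/5*(-1699/62) = 1699/310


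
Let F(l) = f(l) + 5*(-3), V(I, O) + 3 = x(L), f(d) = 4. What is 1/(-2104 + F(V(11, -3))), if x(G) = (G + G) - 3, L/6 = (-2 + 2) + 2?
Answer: -1/2115 ≈ -0.00047281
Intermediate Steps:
L = 12 (L = 6*((-2 + 2) + 2) = 6*(0 + 2) = 6*2 = 12)
x(G) = -3 + 2*G (x(G) = 2*G - 3 = -3 + 2*G)
V(I, O) = 18 (V(I, O) = -3 + (-3 + 2*12) = -3 + (-3 + 24) = -3 + 21 = 18)
F(l) = -11 (F(l) = 4 + 5*(-3) = 4 - 15 = -11)
1/(-2104 + F(V(11, -3))) = 1/(-2104 - 11) = 1/(-2115) = -1/2115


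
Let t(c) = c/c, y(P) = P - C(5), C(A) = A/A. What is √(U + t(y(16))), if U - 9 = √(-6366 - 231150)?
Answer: √(10 + 2*I*√59379) ≈ 15.771 + 15.451*I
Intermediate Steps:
C(A) = 1
y(P) = -1 + P (y(P) = P - 1*1 = P - 1 = -1 + P)
t(c) = 1
U = 9 + 2*I*√59379 (U = 9 + √(-6366 - 231150) = 9 + √(-237516) = 9 + 2*I*√59379 ≈ 9.0 + 487.36*I)
√(U + t(y(16))) = √((9 + 2*I*√59379) + 1) = √(10 + 2*I*√59379)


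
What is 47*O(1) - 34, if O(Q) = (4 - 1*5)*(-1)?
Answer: 13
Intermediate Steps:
O(Q) = 1 (O(Q) = (4 - 5)*(-1) = -1*(-1) = 1)
47*O(1) - 34 = 47*1 - 34 = 47 - 34 = 13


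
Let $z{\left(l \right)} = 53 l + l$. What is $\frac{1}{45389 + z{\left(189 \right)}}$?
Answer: $\frac{1}{55595} \approx 1.7987 \cdot 10^{-5}$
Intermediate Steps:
$z{\left(l \right)} = 54 l$
$\frac{1}{45389 + z{\left(189 \right)}} = \frac{1}{45389 + 54 \cdot 189} = \frac{1}{45389 + 10206} = \frac{1}{55595}$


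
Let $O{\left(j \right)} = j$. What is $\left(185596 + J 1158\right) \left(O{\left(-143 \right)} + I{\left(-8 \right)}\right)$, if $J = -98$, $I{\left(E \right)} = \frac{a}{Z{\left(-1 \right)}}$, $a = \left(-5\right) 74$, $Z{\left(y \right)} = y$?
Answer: $16369424$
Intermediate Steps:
$a = -370$
$I{\left(E \right)} = 370$ ($I{\left(E \right)} = - \frac{370}{-1} = \left(-370\right) \left(-1\right) = 370$)
$\left(185596 + J 1158\right) \left(O{\left(-143 \right)} + I{\left(-8 \right)}\right) = \left(185596 - 113484\right) \left(-143 + 370\right) = \left(185596 - 113484\right) 227 = 72112 \cdot 227 = 16369424$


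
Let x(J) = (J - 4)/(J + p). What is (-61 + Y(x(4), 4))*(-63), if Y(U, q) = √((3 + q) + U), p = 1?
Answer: 3843 - 63*√7 ≈ 3676.3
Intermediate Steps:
x(J) = (-4 + J)/(1 + J) (x(J) = (J - 4)/(J + 1) = (-4 + J)/(1 + J))
Y(U, q) = √(3 + U + q)
(-61 + Y(x(4), 4))*(-63) = (-61 + √(3 + (-4 + 4)/(1 + 4) + 4))*(-63) = (-61 + √(3 + 0/5 + 4))*(-63) = (-61 + √(3 + (⅕)*0 + 4))*(-63) = (-61 + √(3 + 0 + 4))*(-63) = (-61 + √7)*(-63) = 3843 - 63*√7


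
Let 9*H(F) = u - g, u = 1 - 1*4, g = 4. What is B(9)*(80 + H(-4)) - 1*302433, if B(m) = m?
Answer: -301720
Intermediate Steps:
u = -3 (u = 1 - 4 = -3)
H(F) = -7/9 (H(F) = (-3 - 1*4)/9 = (-3 - 4)/9 = (1/9)*(-7) = -7/9)
B(9)*(80 + H(-4)) - 1*302433 = 9*(80 - 7/9) - 1*302433 = 9*(713/9) - 302433 = 713 - 302433 = -301720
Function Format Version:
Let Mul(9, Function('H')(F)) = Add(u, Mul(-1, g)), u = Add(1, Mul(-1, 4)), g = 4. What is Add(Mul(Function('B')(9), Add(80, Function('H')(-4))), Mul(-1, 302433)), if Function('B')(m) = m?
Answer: -301720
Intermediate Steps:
u = -3 (u = Add(1, -4) = -3)
Function('H')(F) = Rational(-7, 9) (Function('H')(F) = Mul(Rational(1, 9), Add(-3, Mul(-1, 4))) = Mul(Rational(1, 9), Add(-3, -4)) = Mul(Rational(1, 9), -7) = Rational(-7, 9))
Add(Mul(Function('B')(9), Add(80, Function('H')(-4))), Mul(-1, 302433)) = Add(Mul(9, Add(80, Rational(-7, 9))), Mul(-1, 302433)) = Add(Mul(9, Rational(713, 9)), -302433) = Add(713, -302433) = -301720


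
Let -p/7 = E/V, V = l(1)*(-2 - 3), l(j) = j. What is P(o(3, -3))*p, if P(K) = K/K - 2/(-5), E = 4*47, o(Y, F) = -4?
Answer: 9212/25 ≈ 368.48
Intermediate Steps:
E = 188
V = -5 (V = 1*(-2 - 3) = 1*(-5) = -5)
P(K) = 7/5 (P(K) = 1 - 2*(-⅕) = 1 + ⅖ = 7/5)
p = 1316/5 (p = -1316/(-5) = -1316*(-1)/5 = -7*(-188/5) = 1316/5 ≈ 263.20)
P(o(3, -3))*p = (7/5)*(1316/5) = 9212/25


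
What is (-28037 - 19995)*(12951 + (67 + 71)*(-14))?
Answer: -529264608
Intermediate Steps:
(-28037 - 19995)*(12951 + (67 + 71)*(-14)) = -48032*(12951 + 138*(-14)) = -48032*(12951 - 1932) = -48032*11019 = -529264608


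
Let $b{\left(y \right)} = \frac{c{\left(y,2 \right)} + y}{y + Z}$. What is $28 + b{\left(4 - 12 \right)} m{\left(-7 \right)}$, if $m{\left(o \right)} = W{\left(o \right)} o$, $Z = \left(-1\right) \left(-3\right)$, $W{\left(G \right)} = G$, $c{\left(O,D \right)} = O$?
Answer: $\frac{924}{5} \approx 184.8$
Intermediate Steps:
$Z = 3$
$b{\left(y \right)} = \frac{2 y}{3 + y}$ ($b{\left(y \right)} = \frac{y + y}{y + 3} = \frac{2 y}{3 + y}$)
$m{\left(o \right)} = o^{2}$ ($m{\left(o \right)} = o o = o^{2}$)
$28 + b{\left(4 - 12 \right)} m{\left(-7 \right)} = 28 + \frac{2 \left(4 - 12\right)}{3 + \left(4 - 12\right)} \left(-7\right)^{2} = 28 + \frac{2 \left(4 - 12\right)}{3 + \left(4 - 12\right)} 49 = 28 + 2 \left(-8\right) \frac{1}{3 - 8} \cdot 49 = 28 + 2 \left(-8\right) \frac{1}{-5} \cdot 49 = 28 + 2 \left(-8\right) \left(- \frac{1}{5}\right) 49 = 28 + \frac{16}{5} \cdot 49 = 28 + \frac{784}{5} = \frac{924}{5}$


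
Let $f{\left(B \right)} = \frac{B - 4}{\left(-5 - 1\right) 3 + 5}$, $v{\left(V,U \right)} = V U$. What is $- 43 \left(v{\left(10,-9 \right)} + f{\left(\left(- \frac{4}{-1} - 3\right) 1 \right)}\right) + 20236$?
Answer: $\frac{313249}{13} \approx 24096.0$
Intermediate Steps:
$v{\left(V,U \right)} = U V$
$f{\left(B \right)} = \frac{4}{13} - \frac{B}{13}$ ($f{\left(B \right)} = \frac{-4 + B}{\left(-6\right) 3 + 5} = \frac{-4 + B}{-18 + 5} = \frac{-4 + B}{-13} = \left(-4 + B\right) \left(- \frac{1}{13}\right) = \frac{4}{13} - \frac{B}{13}$)
$- 43 \left(v{\left(10,-9 \right)} + f{\left(\left(- \frac{4}{-1} - 3\right) 1 \right)}\right) + 20236 = - 43 \left(\left(-9\right) 10 + \left(\frac{4}{13} - \frac{\left(- \frac{4}{-1} - 3\right) 1}{13}\right)\right) + 20236 = - 43 \left(-90 + \left(\frac{4}{13} - \frac{\left(\left(-4\right) \left(-1\right) - 3\right) 1}{13}\right)\right) + 20236 = - 43 \left(-90 + \left(\frac{4}{13} - \frac{\left(4 - 3\right) 1}{13}\right)\right) + 20236 = - 43 \left(-90 + \left(\frac{4}{13} - \frac{1 \cdot 1}{13}\right)\right) + 20236 = - 43 \left(-90 + \left(\frac{4}{13} - \frac{1}{13}\right)\right) + 20236 = - 43 \left(-90 + \frac{3}{13}\right) + 20236 = \left(-43\right) \left(- \frac{1167}{13}\right) + 20236 = \frac{50181}{13} + 20236 = \frac{313249}{13}$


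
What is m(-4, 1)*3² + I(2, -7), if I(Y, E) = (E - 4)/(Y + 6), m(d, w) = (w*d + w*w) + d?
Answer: -515/8 ≈ -64.375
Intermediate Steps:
m(d, w) = d + w² + d*w (m(d, w) = (d*w + w²) + d = (w² + d*w) + d = d + w² + d*w)
I(Y, E) = (-4 + E)/(6 + Y)
m(-4, 1)*3² + I(2, -7) = (-4 + 1² - 4*1)*3² + (-4 - 7)/(6 + 2) = (-4 + 1 - 4)*9 - 11/8 = -7*9 + (⅛)*(-11) = -63 - 11/8 = -515/8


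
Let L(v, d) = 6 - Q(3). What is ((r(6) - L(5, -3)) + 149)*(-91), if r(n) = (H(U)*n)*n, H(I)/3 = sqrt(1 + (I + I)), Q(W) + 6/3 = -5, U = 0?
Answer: -22204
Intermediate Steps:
Q(W) = -7 (Q(W) = -2 - 5 = -7)
H(I) = 3*sqrt(1 + 2*I) (H(I) = 3*sqrt(1 + (I + I)) = 3*sqrt(1 + 2*I))
L(v, d) = 13 (L(v, d) = 6 - 1*(-7) = 6 + 7 = 13)
r(n) = 3*n**2 (r(n) = ((3*sqrt(1 + 2*0))*n)*n = ((3*sqrt(1 + 0))*n)*n = ((3*sqrt(1))*n)*n = ((3*1)*n)*n = (3*n)*n = 3*n**2)
((r(6) - L(5, -3)) + 149)*(-91) = ((3*6**2 - 1*13) + 149)*(-91) = ((3*36 - 13) + 149)*(-91) = ((108 - 13) + 149)*(-91) = (95 + 149)*(-91) = 244*(-91) = -22204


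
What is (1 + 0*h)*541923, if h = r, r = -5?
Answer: 541923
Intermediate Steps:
h = -5
(1 + 0*h)*541923 = (1 + 0*(-5))*541923 = (1 + 0)*541923 = 1*541923 = 541923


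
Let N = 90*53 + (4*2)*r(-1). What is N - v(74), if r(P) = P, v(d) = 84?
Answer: 4678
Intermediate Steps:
N = 4762 (N = 90*53 + (4*2)*(-1) = 4770 + 8*(-1) = 4770 - 8 = 4762)
N - v(74) = 4762 - 1*84 = 4762 - 84 = 4678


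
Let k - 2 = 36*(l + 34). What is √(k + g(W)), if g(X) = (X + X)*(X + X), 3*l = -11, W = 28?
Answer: 3*√470 ≈ 65.038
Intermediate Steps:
l = -11/3 (l = (⅓)*(-11) = -11/3 ≈ -3.6667)
k = 1094 (k = 2 + 36*(-11/3 + 34) = 2 + 36*(91/3) = 2 + 1092 = 1094)
g(X) = 4*X² (g(X) = (2*X)*(2*X) = 4*X²)
√(k + g(W)) = √(1094 + 4*28²) = √(1094 + 4*784) = √(1094 + 3136) = √4230 = 3*√470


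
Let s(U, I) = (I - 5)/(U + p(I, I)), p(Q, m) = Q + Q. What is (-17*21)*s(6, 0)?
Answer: 595/2 ≈ 297.50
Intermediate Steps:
p(Q, m) = 2*Q
s(U, I) = (-5 + I)/(U + 2*I) (s(U, I) = (I - 5)/(U + 2*I) = (-5 + I)/(U + 2*I))
(-17*21)*s(6, 0) = (-17*21)*((-5 + 0)/(6 + 2*0)) = -357*(-5)/(6 + 0) = -357*(-5)/6 = -119*(-5)/2 = -357*(-⅚) = 595/2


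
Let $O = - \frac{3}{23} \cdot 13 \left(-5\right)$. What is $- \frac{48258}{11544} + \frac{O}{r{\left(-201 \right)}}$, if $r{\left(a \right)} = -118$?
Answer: $- \frac{11101941}{2610868} \approx -4.2522$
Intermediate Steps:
$O = \frac{195}{23}$ ($O = \left(-3\right) \frac{1}{23} \cdot 13 \left(-5\right) = \left(- \frac{3}{23}\right) 13 \left(-5\right) = \left(- \frac{39}{23}\right) \left(-5\right) = \frac{195}{23} \approx 8.4783$)
$- \frac{48258}{11544} + \frac{O}{r{\left(-201 \right)}} = - \frac{48258}{11544} + \frac{195}{23 \left(-118\right)} = \left(-48258\right) \frac{1}{11544} + \frac{195}{23} \left(- \frac{1}{118}\right) = - \frac{8043}{1924} - \frac{195}{2714} = - \frac{11101941}{2610868}$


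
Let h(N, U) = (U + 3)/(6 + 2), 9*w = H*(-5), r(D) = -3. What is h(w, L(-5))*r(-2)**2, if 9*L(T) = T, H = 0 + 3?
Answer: 11/4 ≈ 2.7500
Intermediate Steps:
H = 3
w = -5/3 (w = (3*(-5))/9 = (1/9)*(-15) = -5/3 ≈ -1.6667)
L(T) = T/9
h(N, U) = 3/8 + U/8 (h(N, U) = (3 + U)/8 = (3 + U)*(1/8) = 3/8 + U/8)
h(w, L(-5))*r(-2)**2 = (3/8 + ((1/9)*(-5))/8)*(-3)**2 = (3/8 + (1/8)*(-5/9))*9 = (3/8 - 5/72)*9 = (11/36)*9 = 11/4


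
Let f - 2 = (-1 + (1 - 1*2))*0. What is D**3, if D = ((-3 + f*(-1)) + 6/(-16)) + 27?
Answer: 5177717/512 ≈ 10113.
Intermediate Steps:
f = 2 (f = 2 + (-1 + (1 - 1*2))*0 = 2 + (-1 + (1 - 2))*0 = 2 + (-1 - 1)*0 = 2 - 2*0 = 2 + 0 = 2)
D = 173/8 (D = ((-3 + 2*(-1)) + 6/(-16)) + 27 = ((-3 - 2) + 6*(-1/16)) + 27 = (-5 - 3/8) + 27 = -43/8 + 27 = 173/8 ≈ 21.625)
D**3 = (173/8)**3 = 5177717/512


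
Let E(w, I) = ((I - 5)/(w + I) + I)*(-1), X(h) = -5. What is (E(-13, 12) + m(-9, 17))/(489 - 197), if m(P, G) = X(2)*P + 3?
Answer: 43/292 ≈ 0.14726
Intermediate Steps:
E(w, I) = -I - (-5 + I)/(I + w) (E(w, I) = ((-5 + I)/(I + w) + I)*(-1) = (I + (-5 + I)/(I + w))*(-1) = -I - (-5 + I)/(I + w))
m(P, G) = 3 - 5*P (m(P, G) = -5*P + 3 = 3 - 5*P)
(E(-13, 12) + m(-9, 17))/(489 - 197) = ((5 - 1*12 - 1*12**2 - 1*12*(-13))/(12 - 13) + (3 - 5*(-9)))/(489 - 197) = ((5 - 12 - 1*144 + 156)/(-1) + (3 + 45))/292 = (-(5 - 12 - 144 + 156) + 48)*(1/292) = (-1*5 + 48)*(1/292) = (-5 + 48)*(1/292) = 43*(1/292) = 43/292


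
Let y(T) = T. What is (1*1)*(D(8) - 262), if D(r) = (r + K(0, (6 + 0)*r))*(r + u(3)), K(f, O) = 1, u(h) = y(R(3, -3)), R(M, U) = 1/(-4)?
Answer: -769/4 ≈ -192.25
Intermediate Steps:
R(M, U) = -¼ (R(M, U) = 1*(-¼) = -¼)
u(h) = -¼
D(r) = (1 + r)*(-¼ + r) (D(r) = (r + 1)*(r - ¼) = (1 + r)*(-¼ + r))
(1*1)*(D(8) - 262) = (1*1)*((-¼ + 8² + (¾)*8) - 262) = 1*((-¼ + 64 + 6) - 262) = 1*(279/4 - 262) = 1*(-769/4) = -769/4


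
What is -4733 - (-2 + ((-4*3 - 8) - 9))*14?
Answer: -4299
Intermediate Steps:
-4733 - (-2 + ((-4*3 - 8) - 9))*14 = -4733 - (-2 + ((-12 - 8) - 9))*14 = -4733 - (-2 + (-20 - 9))*14 = -4733 - (-2 - 29)*14 = -4733 - (-31)*14 = -4733 - 1*(-434) = -4733 + 434 = -4299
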